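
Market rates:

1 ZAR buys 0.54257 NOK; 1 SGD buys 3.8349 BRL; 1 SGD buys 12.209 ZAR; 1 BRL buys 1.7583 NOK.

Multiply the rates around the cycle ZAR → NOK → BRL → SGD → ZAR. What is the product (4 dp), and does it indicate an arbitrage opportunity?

Around ZAR → NOK → BRL → SGD → ZAR: 1 × 0.54257 ÷ 1.7583 ÷ 3.8349 × 12.209 = 0.982401
Product < 1; profitable direction is ZAR → SGD → BRL → NOK → ZAR.

0.9824 (arbitrage exists)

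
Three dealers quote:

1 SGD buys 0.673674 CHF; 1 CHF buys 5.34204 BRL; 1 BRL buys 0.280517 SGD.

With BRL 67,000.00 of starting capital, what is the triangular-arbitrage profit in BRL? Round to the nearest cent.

Profitable loop is BRL → SGD → CHF → BRL:
BRL 67,000.00 × 0.280517 = SGD 18,794.64
SGD 18,794.64 × 0.673674 = CHF 12,661.46
CHF 12,661.46 × 5.34204 = BRL 67,638.02
Profit = BRL 67,638.02 − BRL 67,000.00

Profit: BRL 638.02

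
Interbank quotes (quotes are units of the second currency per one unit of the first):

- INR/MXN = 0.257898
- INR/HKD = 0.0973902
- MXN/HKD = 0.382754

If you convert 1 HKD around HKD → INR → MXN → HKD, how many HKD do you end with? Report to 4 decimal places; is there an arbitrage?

Around HKD → INR → MXN → HKD: 1 ÷ 0.0973902 × 0.257898 × 0.382754 = 1.013567
Product > 1; profitable direction is HKD → INR → MXN → HKD.

1.0136 (arbitrage exists)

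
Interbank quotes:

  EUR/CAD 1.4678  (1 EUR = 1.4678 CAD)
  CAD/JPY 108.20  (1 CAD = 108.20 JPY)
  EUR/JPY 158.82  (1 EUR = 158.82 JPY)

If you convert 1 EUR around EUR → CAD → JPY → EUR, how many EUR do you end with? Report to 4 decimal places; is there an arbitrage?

1.0000 (no arbitrage)

Around EUR → CAD → JPY → EUR: 1 × 1.4678 × 108.20 ÷ 158.82 = 0.999975
Product ≈ 1 (deviation 0.003%, within rounding noise).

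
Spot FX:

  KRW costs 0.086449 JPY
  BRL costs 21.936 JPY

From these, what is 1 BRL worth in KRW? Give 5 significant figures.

1 BRL × 21.936 = 21.936 JPY
21.936 JPY ÷ 0.086449 = 253.745 KRW

BRL/KRW = 253.74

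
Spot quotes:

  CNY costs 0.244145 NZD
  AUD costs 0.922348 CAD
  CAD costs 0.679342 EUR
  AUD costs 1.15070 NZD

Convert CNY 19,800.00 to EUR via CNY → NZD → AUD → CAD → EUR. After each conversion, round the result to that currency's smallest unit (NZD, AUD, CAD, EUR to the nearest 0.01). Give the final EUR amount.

EUR 2,632.29

CNY 19,800.00 × 0.244145 = NZD 4,834.07
NZD 4,834.07 ÷ 1.15070 = AUD 4,200.98
AUD 4,200.98 × 0.922348 = CAD 3,874.77
CAD 3,874.77 × 0.679342 = EUR 2,632.29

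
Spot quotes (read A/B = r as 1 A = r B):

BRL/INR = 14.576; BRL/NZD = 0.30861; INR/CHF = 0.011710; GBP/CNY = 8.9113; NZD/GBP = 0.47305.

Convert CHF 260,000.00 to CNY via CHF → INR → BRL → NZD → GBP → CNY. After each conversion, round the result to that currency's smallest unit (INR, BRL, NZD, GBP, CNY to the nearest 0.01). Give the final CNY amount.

CHF 260,000.00 ÷ 0.011710 = INR 22,203,245.09
INR 22,203,245.09 ÷ 14.576 = BRL 1,523,274.22
BRL 1,523,274.22 × 0.30861 = NZD 470,097.66
NZD 470,097.66 × 0.47305 = GBP 222,379.70
GBP 222,379.70 × 8.9113 = CNY 1,981,692.22

CNY 1,981,692.22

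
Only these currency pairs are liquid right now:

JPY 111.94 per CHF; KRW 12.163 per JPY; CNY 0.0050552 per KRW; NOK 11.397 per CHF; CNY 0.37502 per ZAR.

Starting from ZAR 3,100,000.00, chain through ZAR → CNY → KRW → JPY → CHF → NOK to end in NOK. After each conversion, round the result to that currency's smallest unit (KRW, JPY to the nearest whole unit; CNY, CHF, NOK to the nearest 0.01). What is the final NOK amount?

ZAR 3,100,000.00 × 0.37502 = CNY 1,162,562.00
CNY 1,162,562.00 ÷ 0.0050552 = KRW 229,973,493
KRW 229,973,493 ÷ 12.163 = JPY 18,907,629
JPY 18,907,629 ÷ 111.94 = CHF 168,908.60
CHF 168,908.60 × 11.397 = NOK 1,925,051.31

NOK 1,925,051.31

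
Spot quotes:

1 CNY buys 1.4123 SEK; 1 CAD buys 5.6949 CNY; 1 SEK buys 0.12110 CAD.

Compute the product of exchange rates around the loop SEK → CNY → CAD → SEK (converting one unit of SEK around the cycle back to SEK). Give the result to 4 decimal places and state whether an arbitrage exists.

Around SEK → CNY → CAD → SEK: 1 ÷ 1.4123 ÷ 5.6949 ÷ 0.12110 = 1.026698
Product > 1; profitable direction is SEK → CNY → CAD → SEK.

1.0267 (arbitrage exists)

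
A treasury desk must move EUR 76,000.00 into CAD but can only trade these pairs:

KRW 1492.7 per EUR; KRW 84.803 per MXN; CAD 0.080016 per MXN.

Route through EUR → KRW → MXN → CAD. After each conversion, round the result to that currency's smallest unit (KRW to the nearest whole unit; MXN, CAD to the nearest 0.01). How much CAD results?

EUR 76,000.00 × 1492.7 = KRW 113,445,200
KRW 113,445,200 ÷ 84.803 = MXN 1,337,749.84
MXN 1,337,749.84 × 0.080016 = CAD 107,041.39

CAD 107,041.39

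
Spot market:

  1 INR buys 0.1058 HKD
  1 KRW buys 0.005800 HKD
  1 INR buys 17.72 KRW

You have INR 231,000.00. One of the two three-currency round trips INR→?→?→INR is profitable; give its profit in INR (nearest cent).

Profitable loop is INR → HKD → KRW → INR:
INR 231,000.00 × 0.1058 = HKD 24,439.80
HKD 24,439.80 ÷ 0.005800 = KRW 4,213,759
KRW 4,213,759 ÷ 17.72 = INR 237,796.76
Profit = INR 237,796.76 − INR 231,000.00

Profit: INR 6,796.76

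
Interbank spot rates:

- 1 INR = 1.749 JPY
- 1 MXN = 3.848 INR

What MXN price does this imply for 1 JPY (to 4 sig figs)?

1 JPY ÷ 1.749 = 0.571755 INR
0.571755 INR ÷ 3.848 = 0.148585 MXN

JPY/MXN = 0.1486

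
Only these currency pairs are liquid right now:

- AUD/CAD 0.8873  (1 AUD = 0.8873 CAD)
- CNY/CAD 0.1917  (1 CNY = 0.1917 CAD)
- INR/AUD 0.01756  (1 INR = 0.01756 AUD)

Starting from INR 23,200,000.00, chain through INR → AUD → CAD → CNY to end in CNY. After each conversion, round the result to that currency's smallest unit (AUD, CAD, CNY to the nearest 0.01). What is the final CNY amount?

CNY 1,885,649.03

INR 23,200,000.00 × 0.01756 = AUD 407,392.00
AUD 407,392.00 × 0.8873 = CAD 361,478.92
CAD 361,478.92 ÷ 0.1917 = CNY 1,885,649.03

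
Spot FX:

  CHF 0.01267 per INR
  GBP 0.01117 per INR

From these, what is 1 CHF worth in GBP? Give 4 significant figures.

1 CHF ÷ 0.01267 = 78.9266 INR
78.9266 INR × 0.01117 = 0.88161 GBP

CHF/GBP = 0.8816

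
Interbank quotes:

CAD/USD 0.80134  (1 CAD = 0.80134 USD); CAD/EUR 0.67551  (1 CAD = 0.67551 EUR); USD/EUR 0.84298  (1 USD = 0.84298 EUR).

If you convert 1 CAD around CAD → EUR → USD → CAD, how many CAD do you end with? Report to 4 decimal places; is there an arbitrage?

1.0000 (no arbitrage)

Around CAD → EUR → USD → CAD: 1 × 0.67551 ÷ 0.84298 ÷ 0.80134 = 0.999995
Product ≈ 1 (deviation 0.001%, within rounding noise).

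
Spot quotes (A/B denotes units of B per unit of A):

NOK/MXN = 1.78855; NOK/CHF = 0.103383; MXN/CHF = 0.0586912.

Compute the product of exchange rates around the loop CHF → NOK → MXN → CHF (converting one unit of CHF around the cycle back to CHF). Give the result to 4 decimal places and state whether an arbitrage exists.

1.0154 (arbitrage exists)

Around CHF → NOK → MXN → CHF: 1 ÷ 0.103383 × 1.78855 × 0.0586912 = 1.015371
Product > 1; profitable direction is CHF → NOK → MXN → CHF.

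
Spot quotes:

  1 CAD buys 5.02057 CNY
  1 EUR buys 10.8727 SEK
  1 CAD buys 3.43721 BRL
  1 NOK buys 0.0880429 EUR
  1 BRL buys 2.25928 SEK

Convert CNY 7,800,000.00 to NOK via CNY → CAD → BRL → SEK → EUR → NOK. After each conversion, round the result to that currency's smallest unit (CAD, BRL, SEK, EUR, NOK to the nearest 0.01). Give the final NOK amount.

CNY 7,800,000.00 ÷ 5.02057 = CAD 1,553,608.45
CAD 1,553,608.45 × 3.43721 = BRL 5,340,078.50
BRL 5,340,078.50 × 2.25928 = SEK 12,064,732.55
SEK 12,064,732.55 ÷ 10.8727 = EUR 1,109,635.38
EUR 1,109,635.38 ÷ 0.0880429 = NOK 12,603,348.82

NOK 12,603,348.82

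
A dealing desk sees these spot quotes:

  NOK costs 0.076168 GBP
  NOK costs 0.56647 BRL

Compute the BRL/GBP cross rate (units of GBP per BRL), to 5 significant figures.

BRL/GBP = 0.13446

1 BRL ÷ 0.56647 = 1.76532 NOK
1.76532 NOK × 0.076168 = 0.134461 GBP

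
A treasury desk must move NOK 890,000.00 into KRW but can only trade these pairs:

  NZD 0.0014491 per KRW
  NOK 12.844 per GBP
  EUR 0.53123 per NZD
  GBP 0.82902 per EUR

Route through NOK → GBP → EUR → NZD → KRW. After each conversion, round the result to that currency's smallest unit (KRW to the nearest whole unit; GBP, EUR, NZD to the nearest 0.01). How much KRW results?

KRW 108,578,483

NOK 890,000.00 ÷ 12.844 = GBP 69,293.06
GBP 69,293.06 ÷ 0.82902 = EUR 83,584.30
EUR 83,584.30 ÷ 0.53123 = NZD 157,341.08
NZD 157,341.08 ÷ 0.0014491 = KRW 108,578,483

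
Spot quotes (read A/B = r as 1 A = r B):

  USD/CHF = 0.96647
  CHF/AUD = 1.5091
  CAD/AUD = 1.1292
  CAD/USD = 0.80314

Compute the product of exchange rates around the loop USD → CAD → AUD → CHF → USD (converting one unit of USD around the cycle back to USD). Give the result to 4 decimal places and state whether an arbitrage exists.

Around USD → CAD → AUD → CHF → USD: 1 ÷ 0.80314 × 1.1292 ÷ 1.5091 ÷ 0.96647 = 0.963992
Product < 1; profitable direction is USD → CHF → AUD → CAD → USD.

0.9640 (arbitrage exists)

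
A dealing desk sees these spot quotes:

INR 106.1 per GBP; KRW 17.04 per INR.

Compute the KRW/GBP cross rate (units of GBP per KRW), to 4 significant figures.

1 KRW ÷ 17.04 = 0.0586854 INR
0.0586854 INR ÷ 106.1 = 0.000553114 GBP

KRW/GBP = 0.0005531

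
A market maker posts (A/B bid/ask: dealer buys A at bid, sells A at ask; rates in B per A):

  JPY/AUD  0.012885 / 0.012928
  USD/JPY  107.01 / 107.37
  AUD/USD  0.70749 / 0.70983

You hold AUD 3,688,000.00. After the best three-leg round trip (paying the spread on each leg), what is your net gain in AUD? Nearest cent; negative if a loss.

Best loop AUD → JPY → USD → AUD:
AUD 3,688,000.00 ÷ 0.012928 (buy JPY at ask) = JPY 285,272,277
JPY 285,272,277 ÷ 107.37 (buy USD at ask) = USD 2,656,908.61
USD 2,656,908.61 ÷ 0.70983 (buy AUD at ask) = AUD 3,743,021.02

Net profit: AUD 55,021.02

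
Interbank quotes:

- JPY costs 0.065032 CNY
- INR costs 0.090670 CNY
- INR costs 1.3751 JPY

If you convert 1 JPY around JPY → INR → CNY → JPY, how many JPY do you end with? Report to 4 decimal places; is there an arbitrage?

1.0139 (arbitrage exists)

Around JPY → INR → CNY → JPY: 1 ÷ 1.3751 × 0.090670 ÷ 0.065032 = 1.013917
Product > 1; profitable direction is JPY → INR → CNY → JPY.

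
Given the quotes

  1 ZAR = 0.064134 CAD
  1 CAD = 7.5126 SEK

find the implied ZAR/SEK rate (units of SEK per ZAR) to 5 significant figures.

1 ZAR × 0.064134 = 0.064134 CAD
0.064134 CAD × 7.5126 = 0.481813 SEK

ZAR/SEK = 0.48181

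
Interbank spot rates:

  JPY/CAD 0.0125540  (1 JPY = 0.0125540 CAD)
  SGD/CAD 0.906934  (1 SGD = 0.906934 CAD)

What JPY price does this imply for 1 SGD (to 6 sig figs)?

SGD/JPY = 72.2426

1 SGD × 0.906934 = 0.906934 CAD
0.906934 CAD ÷ 0.0125540 = 72.2426 JPY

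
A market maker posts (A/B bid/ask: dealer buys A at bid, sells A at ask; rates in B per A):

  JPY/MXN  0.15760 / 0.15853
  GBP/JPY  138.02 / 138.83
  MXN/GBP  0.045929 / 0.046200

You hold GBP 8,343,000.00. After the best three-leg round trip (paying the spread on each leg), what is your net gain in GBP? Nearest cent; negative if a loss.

Best loop GBP → JPY → MXN → GBP:
GBP 8,343,000.00 × 138.02 (sell GBP at bid) = JPY 1,151,500,860
JPY 1,151,500,860 × 0.15760 (sell JPY at bid) = MXN 181,476,535.54
MXN 181,476,535.54 × 0.045929 (sell MXN at bid) = GBP 8,335,035.80

Net result: GBP -7,964.20 (no profitable arbitrage after spreads)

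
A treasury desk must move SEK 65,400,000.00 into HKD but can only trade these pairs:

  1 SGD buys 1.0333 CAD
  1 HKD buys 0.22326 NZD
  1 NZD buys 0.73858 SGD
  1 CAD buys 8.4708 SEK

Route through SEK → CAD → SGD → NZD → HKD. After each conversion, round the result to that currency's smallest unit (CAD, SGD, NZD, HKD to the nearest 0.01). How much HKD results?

SEK 65,400,000.00 ÷ 8.4708 = CAD 7,720,640.32
CAD 7,720,640.32 ÷ 1.0333 = SGD 7,471,828.43
SGD 7,471,828.43 ÷ 0.73858 = NZD 10,116,478.15
NZD 10,116,478.15 ÷ 0.22326 = HKD 45,312,542.10

HKD 45,312,542.10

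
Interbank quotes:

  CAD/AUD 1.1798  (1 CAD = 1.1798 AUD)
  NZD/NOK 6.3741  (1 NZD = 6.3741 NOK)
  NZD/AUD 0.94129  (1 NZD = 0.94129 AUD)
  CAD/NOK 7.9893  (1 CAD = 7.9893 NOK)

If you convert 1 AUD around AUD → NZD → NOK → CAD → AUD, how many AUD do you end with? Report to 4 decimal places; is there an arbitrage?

Around AUD → NZD → NOK → CAD → AUD: 1 ÷ 0.94129 × 6.3741 ÷ 7.9893 × 1.1798 = 0.999989
Product ≈ 1 (deviation 0.001%, within rounding noise).

1.0000 (no arbitrage)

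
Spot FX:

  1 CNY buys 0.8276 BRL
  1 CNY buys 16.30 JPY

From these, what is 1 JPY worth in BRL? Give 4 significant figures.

JPY/BRL = 0.05077

1 JPY ÷ 16.30 = 0.0613497 CNY
0.0613497 CNY × 0.8276 = 0.050773 BRL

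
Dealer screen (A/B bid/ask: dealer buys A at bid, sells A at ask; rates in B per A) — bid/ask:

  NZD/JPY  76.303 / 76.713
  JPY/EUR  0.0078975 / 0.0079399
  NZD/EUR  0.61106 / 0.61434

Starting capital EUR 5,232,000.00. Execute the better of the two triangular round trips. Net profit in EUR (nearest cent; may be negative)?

Best loop EUR → JPY → NZD → EUR:
EUR 5,232,000.00 ÷ 0.0079399 (buy JPY at ask) = JPY 658,950,365
JPY 658,950,365 ÷ 76.713 (buy NZD at ask) = NZD 8,589,813.52
NZD 8,589,813.52 × 0.61106 (sell NZD at bid) = EUR 5,248,891.45

Net profit: EUR 16,891.45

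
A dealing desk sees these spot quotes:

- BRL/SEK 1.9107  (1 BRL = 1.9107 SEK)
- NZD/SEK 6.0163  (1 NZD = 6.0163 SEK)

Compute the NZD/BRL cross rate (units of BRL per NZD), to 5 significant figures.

NZD/BRL = 3.1487

1 NZD × 6.0163 = 6.0163 SEK
6.0163 SEK ÷ 1.9107 = 3.14874 BRL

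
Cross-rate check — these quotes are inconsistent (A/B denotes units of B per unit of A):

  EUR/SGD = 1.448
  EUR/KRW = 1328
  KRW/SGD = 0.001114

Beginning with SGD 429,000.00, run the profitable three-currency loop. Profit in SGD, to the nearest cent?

Profitable loop is SGD → EUR → KRW → SGD:
SGD 429,000.00 ÷ 1.448 = EUR 296,270.72
EUR 296,270.72 × 1328 = KRW 393,447,514
KRW 393,447,514 × 0.001114 = SGD 438,300.53
Profit = SGD 438,300.53 − SGD 429,000.00

Profit: SGD 9,300.53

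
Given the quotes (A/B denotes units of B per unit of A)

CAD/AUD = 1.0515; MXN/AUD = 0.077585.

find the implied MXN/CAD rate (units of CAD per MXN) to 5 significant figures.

MXN/CAD = 0.073785

1 MXN × 0.077585 = 0.077585 AUD
0.077585 AUD ÷ 1.0515 = 0.0737851 CAD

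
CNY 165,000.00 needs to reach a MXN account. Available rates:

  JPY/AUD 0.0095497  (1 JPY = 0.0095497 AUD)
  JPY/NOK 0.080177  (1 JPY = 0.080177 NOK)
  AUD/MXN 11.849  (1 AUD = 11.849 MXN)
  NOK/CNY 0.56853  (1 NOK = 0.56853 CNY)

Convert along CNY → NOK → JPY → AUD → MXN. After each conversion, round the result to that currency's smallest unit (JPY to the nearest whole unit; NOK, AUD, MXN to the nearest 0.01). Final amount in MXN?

CNY 165,000.00 ÷ 0.56853 = NOK 290,222.15
NOK 290,222.15 ÷ 0.080177 = JPY 3,619,768
JPY 3,619,768 × 0.0095497 = AUD 34,567.70
AUD 34,567.70 × 11.849 = MXN 409,592.68

MXN 409,592.68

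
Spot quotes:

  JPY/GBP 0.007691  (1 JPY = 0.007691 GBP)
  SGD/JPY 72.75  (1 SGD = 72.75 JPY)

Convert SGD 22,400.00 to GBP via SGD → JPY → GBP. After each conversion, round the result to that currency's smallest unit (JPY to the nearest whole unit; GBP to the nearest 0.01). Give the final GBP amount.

GBP 12,533.25

SGD 22,400.00 × 72.75 = JPY 1,629,600
JPY 1,629,600 × 0.007691 = GBP 12,533.25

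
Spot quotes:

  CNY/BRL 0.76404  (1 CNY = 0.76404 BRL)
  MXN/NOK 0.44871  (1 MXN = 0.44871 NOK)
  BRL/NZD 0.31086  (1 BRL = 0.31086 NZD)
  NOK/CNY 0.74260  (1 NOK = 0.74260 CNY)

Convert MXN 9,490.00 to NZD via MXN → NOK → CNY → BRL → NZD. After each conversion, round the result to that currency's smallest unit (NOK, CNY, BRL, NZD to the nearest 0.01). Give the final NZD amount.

NZD 751.05

MXN 9,490.00 × 0.44871 = NOK 4,258.26
NOK 4,258.26 × 0.74260 = CNY 3,162.18
CNY 3,162.18 × 0.76404 = BRL 2,416.03
BRL 2,416.03 × 0.31086 = NZD 751.05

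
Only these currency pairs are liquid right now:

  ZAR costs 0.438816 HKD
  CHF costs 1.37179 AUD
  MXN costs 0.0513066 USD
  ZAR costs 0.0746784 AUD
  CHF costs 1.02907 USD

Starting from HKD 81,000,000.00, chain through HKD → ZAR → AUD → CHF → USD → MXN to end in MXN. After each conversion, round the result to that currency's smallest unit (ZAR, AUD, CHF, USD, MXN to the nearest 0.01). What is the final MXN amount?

MXN 201,549,450.56

HKD 81,000,000.00 ÷ 0.438816 = ZAR 184,587,617.59
ZAR 184,587,617.59 × 0.0746784 = AUD 13,784,707.94
AUD 13,784,707.94 ÷ 1.37179 = CHF 10,048,701.29
CHF 10,048,701.29 × 1.02907 = USD 10,340,817.04
USD 10,340,817.04 ÷ 0.0513066 = MXN 201,549,450.56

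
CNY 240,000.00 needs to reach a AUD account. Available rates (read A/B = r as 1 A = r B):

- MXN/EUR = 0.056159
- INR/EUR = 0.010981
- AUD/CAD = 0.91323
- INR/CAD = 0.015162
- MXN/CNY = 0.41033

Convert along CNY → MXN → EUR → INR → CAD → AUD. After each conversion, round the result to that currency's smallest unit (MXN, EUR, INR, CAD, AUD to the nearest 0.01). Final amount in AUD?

AUD 49,662.86

CNY 240,000.00 ÷ 0.41033 = MXN 584,895.08
MXN 584,895.08 × 0.056159 = EUR 32,847.12
EUR 32,847.12 ÷ 0.010981 = INR 2,991,268.55
INR 2,991,268.55 × 0.015162 = CAD 45,353.61
CAD 45,353.61 ÷ 0.91323 = AUD 49,662.86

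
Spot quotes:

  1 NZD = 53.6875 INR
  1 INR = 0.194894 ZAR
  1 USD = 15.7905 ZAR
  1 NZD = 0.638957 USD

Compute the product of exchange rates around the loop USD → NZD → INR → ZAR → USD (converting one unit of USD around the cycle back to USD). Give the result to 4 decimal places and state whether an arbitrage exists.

1.0371 (arbitrage exists)

Around USD → NZD → INR → ZAR → USD: 1 ÷ 0.638957 × 53.6875 × 0.194894 ÷ 15.7905 = 1.037061
Product > 1; profitable direction is USD → NZD → INR → ZAR → USD.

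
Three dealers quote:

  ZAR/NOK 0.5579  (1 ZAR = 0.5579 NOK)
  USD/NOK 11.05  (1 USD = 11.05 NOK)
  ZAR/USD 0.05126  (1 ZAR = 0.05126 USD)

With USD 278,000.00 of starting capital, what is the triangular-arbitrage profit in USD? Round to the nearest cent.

Profitable loop is USD → NOK → ZAR → USD:
USD 278,000.00 × 11.05 = NOK 3,071,900.00
NOK 3,071,900.00 ÷ 0.5579 = ZAR 5,506,183.90
ZAR 5,506,183.90 × 0.05126 = USD 282,246.99
Profit = USD 282,246.99 − USD 278,000.00

Profit: USD 4,246.99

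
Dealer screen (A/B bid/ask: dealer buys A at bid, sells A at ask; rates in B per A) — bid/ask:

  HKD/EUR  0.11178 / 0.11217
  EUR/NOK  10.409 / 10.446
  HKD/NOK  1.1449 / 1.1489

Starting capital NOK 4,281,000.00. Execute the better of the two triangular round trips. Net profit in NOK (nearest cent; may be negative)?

Net profit: NOK 54,469.27

Best loop NOK → HKD → EUR → NOK:
NOK 4,281,000.00 ÷ 1.1489 (buy HKD at ask) = HKD 3,726,172.86
HKD 3,726,172.86 × 0.11178 (sell HKD at bid) = EUR 416,511.60
EUR 416,511.60 × 10.409 (sell EUR at bid) = NOK 4,335,469.27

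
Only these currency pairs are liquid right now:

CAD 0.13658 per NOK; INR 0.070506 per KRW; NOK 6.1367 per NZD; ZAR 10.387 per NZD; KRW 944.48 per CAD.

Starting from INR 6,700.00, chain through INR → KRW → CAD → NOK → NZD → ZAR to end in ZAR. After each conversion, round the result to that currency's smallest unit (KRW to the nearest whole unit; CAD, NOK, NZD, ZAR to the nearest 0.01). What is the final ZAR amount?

INR 6,700.00 ÷ 0.070506 = KRW 95,027
KRW 95,027 ÷ 944.48 = CAD 100.61
CAD 100.61 ÷ 0.13658 = NOK 736.64
NOK 736.64 ÷ 6.1367 = NZD 120.04
NZD 120.04 × 10.387 = ZAR 1,246.86

ZAR 1,246.86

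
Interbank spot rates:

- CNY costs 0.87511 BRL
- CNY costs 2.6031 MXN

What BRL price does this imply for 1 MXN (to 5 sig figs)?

1 MXN ÷ 2.6031 = 0.384157 CNY
0.384157 CNY × 0.87511 = 0.33618 BRL

MXN/BRL = 0.33618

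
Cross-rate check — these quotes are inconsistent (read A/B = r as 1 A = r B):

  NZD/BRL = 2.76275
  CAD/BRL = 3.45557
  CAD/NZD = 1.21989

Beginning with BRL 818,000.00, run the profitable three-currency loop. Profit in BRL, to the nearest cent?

Profitable loop is BRL → NZD → CAD → BRL:
BRL 818,000.00 ÷ 2.76275 = NZD 296,081.80
NZD 296,081.80 ÷ 1.21989 = CAD 242,711.89
CAD 242,711.89 × 3.45557 = BRL 838,707.91
Profit = BRL 838,707.91 − BRL 818,000.00

Profit: BRL 20,707.91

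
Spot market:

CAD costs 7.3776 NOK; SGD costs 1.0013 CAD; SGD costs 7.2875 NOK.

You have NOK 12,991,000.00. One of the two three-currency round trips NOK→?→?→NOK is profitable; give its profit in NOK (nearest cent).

Profitable loop is NOK → SGD → CAD → NOK:
NOK 12,991,000.00 ÷ 7.2875 = SGD 1,782,641.51
SGD 1,782,641.51 × 1.0013 = CAD 1,784,958.94
CAD 1,784,958.94 × 7.3776 = NOK 13,168,713.10
Profit = NOK 13,168,713.10 − NOK 12,991,000.00

Profit: NOK 177,713.10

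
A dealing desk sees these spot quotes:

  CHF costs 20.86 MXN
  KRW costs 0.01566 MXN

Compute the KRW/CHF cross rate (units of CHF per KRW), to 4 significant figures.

1 KRW × 0.01566 = 0.01566 MXN
0.01566 MXN ÷ 20.86 = 0.000750719 CHF

KRW/CHF = 0.0007507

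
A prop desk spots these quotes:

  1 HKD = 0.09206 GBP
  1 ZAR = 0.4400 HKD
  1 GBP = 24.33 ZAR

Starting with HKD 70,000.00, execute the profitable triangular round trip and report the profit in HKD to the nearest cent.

Profit: HKD 1,028.44

Profitable loop is HKD → ZAR → GBP → HKD:
HKD 70,000.00 ÷ 0.4400 = ZAR 159,090.91
ZAR 159,090.91 ÷ 24.33 = GBP 6,538.88
GBP 6,538.88 ÷ 0.09206 = HKD 71,028.44
Profit = HKD 71,028.44 − HKD 70,000.00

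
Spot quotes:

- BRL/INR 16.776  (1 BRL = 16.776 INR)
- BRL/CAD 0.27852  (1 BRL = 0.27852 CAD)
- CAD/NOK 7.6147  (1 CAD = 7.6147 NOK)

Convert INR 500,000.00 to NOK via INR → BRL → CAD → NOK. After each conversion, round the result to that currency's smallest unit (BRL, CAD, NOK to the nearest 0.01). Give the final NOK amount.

NOK 63,210.69

INR 500,000.00 ÷ 16.776 = BRL 29,804.48
BRL 29,804.48 × 0.27852 = CAD 8,301.14
CAD 8,301.14 × 7.6147 = NOK 63,210.69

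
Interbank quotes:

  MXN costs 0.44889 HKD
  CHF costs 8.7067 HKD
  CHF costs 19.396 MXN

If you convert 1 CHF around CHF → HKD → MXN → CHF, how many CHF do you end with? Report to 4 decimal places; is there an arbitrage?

Around CHF → HKD → MXN → CHF: 1 × 8.7067 ÷ 0.44889 ÷ 19.396 = 1.000003
Product ≈ 1 (deviation 0.000%, within rounding noise).

1.0000 (no arbitrage)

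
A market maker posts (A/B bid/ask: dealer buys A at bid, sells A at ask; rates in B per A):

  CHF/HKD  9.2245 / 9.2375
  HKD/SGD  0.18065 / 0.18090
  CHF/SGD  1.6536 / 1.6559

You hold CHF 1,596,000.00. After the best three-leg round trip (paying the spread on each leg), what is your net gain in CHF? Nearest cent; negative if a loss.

Net profit: CHF 10,125.89

Best loop CHF → HKD → SGD → CHF:
CHF 1,596,000.00 × 9.2245 (sell CHF at bid) = HKD 14,722,302.00
HKD 14,722,302.00 × 0.18065 (sell HKD at bid) = SGD 2,659,583.86
SGD 2,659,583.86 ÷ 1.6559 (buy CHF at ask) = CHF 1,606,125.89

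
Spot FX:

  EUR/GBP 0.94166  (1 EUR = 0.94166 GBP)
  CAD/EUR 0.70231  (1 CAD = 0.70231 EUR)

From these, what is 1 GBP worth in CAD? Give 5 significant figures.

GBP/CAD = 1.5121

1 GBP ÷ 0.94166 = 1.06195 EUR
1.06195 EUR ÷ 0.70231 = 1.51209 CAD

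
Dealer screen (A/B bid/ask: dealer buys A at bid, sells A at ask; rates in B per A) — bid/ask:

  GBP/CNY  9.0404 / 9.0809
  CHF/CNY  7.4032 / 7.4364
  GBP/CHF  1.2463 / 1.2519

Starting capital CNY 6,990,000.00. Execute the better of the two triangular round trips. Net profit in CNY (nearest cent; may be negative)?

Best loop CNY → GBP → CHF → CNY:
CNY 6,990,000.00 ÷ 9.0809 (buy GBP at ask) = GBP 769,747.49
GBP 769,747.49 × 1.2463 (sell GBP at bid) = CHF 959,336.30
CHF 959,336.30 × 7.4032 (sell CHF at bid) = CNY 7,102,158.49

Net profit: CNY 112,158.49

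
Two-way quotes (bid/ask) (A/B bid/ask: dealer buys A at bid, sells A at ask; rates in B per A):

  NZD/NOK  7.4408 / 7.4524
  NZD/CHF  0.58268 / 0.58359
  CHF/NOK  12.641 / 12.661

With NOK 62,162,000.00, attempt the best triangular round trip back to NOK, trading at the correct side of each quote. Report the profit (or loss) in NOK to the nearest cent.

Net profit: NOK 437,196.68

Best loop NOK → CHF → NZD → NOK:
NOK 62,162,000.00 ÷ 12.661 (buy CHF at ask) = CHF 4,909,722.77
CHF 4,909,722.77 ÷ 0.58359 (buy NZD at ask) = NZD 8,412,965.90
NZD 8,412,965.90 × 7.4408 (sell NZD at bid) = NOK 62,599,196.68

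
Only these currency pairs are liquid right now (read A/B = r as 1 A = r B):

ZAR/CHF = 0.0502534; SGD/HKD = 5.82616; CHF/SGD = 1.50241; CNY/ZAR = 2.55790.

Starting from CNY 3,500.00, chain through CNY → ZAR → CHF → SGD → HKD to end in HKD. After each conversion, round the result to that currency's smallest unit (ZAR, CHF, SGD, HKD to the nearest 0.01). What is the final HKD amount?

HKD 3,938.08

CNY 3,500.00 × 2.55790 = ZAR 8,952.65
ZAR 8,952.65 × 0.0502534 = CHF 449.90
CHF 449.90 × 1.50241 = SGD 675.93
SGD 675.93 × 5.82616 = HKD 3,938.08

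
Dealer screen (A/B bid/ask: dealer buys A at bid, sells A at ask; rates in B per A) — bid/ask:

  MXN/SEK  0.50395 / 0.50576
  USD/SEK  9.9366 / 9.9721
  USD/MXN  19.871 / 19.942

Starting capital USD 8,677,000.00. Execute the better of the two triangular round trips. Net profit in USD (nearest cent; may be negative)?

Best loop USD → MXN → SEK → USD:
USD 8,677,000.00 × 19.871 (sell USD at bid) = MXN 172,420,667.00
MXN 172,420,667.00 × 0.50395 (sell MXN at bid) = SEK 86,891,395.13
SEK 86,891,395.13 ÷ 9.9721 (buy USD at ask) = USD 8,713,450.04

Net profit: USD 36,450.04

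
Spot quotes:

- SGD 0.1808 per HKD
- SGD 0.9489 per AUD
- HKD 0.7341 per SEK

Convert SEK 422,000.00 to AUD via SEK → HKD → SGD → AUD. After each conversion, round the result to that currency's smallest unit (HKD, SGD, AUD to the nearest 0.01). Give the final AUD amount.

SEK 422,000.00 × 0.7341 = HKD 309,790.20
HKD 309,790.20 × 0.1808 = SGD 56,010.07
SGD 56,010.07 ÷ 0.9489 = AUD 59,026.31

AUD 59,026.31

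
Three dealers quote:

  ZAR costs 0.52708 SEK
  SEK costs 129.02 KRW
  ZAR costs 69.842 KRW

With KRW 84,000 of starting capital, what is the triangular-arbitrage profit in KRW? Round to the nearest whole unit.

Profit: KRW 2,271

Profitable loop is KRW → SEK → ZAR → KRW:
KRW 84,000 ÷ 129.02 = SEK 651.06
SEK 651.06 ÷ 0.52708 = ZAR 1,235.22
ZAR 1,235.22 × 69.842 = KRW 86,271
Profit = KRW 86,271 − KRW 84,000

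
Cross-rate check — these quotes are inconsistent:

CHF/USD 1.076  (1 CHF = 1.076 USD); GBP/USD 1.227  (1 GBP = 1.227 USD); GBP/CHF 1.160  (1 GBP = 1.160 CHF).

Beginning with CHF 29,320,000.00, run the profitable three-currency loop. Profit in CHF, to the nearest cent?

Profit: CHF 505,632.60

Profitable loop is CHF → USD → GBP → CHF:
CHF 29,320,000.00 × 1.076 = USD 31,548,320.00
USD 31,548,320.00 ÷ 1.227 = GBP 25,711,752.24
GBP 25,711,752.24 × 1.160 = CHF 29,825,632.60
Profit = CHF 29,825,632.60 − CHF 29,320,000.00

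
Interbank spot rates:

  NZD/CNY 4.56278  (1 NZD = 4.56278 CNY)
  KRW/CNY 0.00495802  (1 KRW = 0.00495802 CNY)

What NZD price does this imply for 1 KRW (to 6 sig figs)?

1 KRW × 0.00495802 = 0.00495802 CNY
0.00495802 CNY ÷ 4.56278 = 0.00108662 NZD

KRW/NZD = 0.00108662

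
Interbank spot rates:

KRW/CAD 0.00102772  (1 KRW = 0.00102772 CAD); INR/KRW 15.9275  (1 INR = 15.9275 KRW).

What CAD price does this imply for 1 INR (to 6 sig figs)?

1 INR × 15.9275 = 15.9275 KRW
15.9275 KRW × 0.00102772 = 0.016369 CAD

INR/CAD = 0.0163690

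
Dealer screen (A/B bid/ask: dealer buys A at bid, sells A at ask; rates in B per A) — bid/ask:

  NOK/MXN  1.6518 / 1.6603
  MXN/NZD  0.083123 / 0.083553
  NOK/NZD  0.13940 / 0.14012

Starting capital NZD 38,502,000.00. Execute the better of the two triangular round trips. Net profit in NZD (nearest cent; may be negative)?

Best loop NZD → MXN → NOK → NZD:
NZD 38,502,000.00 ÷ 0.083553 (buy MXN at ask) = MXN 460,809,306.67
MXN 460,809,306.67 ÷ 1.6603 (buy NOK at ask) = NOK 277,545,808.99
NOK 277,545,808.99 × 0.13940 (sell NOK at bid) = NZD 38,689,885.77

Net profit: NZD 187,885.77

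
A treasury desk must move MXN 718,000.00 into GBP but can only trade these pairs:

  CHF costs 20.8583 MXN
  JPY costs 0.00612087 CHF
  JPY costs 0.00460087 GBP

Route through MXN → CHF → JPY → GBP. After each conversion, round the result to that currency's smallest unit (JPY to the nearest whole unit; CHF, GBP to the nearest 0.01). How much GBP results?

GBP 25,874.52

MXN 718,000.00 ÷ 20.8583 = CHF 34,422.75
CHF 34,422.75 ÷ 0.00612087 = JPY 5,623,833
JPY 5,623,833 × 0.00460087 = GBP 25,874.52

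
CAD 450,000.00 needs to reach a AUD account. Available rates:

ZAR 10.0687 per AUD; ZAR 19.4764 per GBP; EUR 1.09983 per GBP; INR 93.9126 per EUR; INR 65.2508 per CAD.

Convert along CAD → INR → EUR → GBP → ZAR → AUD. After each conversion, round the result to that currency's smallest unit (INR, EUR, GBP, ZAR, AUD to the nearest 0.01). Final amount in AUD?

CAD 450,000.00 × 65.2508 = INR 29,362,860.00
INR 29,362,860.00 ÷ 93.9126 = EUR 312,661.56
EUR 312,661.56 ÷ 1.09983 = GBP 284,281.72
GBP 284,281.72 × 19.4764 = ZAR 5,536,784.49
ZAR 5,536,784.49 ÷ 10.0687 = AUD 549,900.63

AUD 549,900.63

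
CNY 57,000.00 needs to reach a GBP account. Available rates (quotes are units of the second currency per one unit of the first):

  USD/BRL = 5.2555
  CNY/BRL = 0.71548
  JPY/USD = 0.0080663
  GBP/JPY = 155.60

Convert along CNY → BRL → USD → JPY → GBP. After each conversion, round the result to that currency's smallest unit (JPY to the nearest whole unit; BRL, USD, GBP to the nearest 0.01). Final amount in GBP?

CNY 57,000.00 × 0.71548 = BRL 40,782.36
BRL 40,782.36 ÷ 5.2555 = USD 7,759.94
USD 7,759.94 ÷ 0.0080663 = JPY 962,020
JPY 962,020 ÷ 155.60 = GBP 6,182.65

GBP 6,182.65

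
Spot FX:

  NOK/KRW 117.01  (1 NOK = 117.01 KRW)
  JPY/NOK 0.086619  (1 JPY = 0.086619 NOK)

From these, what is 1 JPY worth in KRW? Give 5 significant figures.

JPY/KRW = 10.135

1 JPY × 0.086619 = 0.086619 NOK
0.086619 NOK × 117.01 = 10.1353 KRW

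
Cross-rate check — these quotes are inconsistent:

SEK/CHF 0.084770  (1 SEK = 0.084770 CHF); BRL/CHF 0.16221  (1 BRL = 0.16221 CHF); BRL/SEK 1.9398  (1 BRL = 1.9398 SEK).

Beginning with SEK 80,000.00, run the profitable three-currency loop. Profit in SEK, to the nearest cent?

Profitable loop is SEK → CHF → BRL → SEK:
SEK 80,000.00 × 0.084770 = CHF 6,781.60
CHF 6,781.60 ÷ 0.16221 = BRL 41,807.53
BRL 41,807.53 × 1.9398 = SEK 81,098.25
Profit = SEK 81,098.25 − SEK 80,000.00

Profit: SEK 1,098.25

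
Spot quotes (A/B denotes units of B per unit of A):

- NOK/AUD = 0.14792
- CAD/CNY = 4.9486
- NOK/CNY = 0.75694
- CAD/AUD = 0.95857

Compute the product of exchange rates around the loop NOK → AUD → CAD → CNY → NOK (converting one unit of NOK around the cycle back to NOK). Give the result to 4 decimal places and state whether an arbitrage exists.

Around NOK → AUD → CAD → CNY → NOK: 1 × 0.14792 ÷ 0.95857 × 4.9486 ÷ 0.75694 = 1.008844
Product > 1; profitable direction is NOK → AUD → CAD → CNY → NOK.

1.0088 (arbitrage exists)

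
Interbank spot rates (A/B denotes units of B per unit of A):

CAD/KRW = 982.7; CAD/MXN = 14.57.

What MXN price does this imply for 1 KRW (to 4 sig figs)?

1 KRW ÷ 982.7 = 0.0010176 CAD
0.0010176 CAD × 14.57 = 0.0148265 MXN

KRW/MXN = 0.01483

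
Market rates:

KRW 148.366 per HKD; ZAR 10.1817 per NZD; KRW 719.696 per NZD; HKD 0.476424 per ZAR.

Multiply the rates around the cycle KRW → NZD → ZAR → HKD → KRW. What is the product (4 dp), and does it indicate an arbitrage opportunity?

Around KRW → NZD → ZAR → HKD → KRW: 1 ÷ 719.696 × 10.1817 × 0.476424 × 148.366 = 0.999998
Product ≈ 1 (deviation 0.000%, within rounding noise).

1.0000 (no arbitrage)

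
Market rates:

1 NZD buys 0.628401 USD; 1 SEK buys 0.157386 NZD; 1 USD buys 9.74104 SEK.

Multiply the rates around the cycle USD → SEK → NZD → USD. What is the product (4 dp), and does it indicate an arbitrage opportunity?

0.9634 (arbitrage exists)

Around USD → SEK → NZD → USD: 1 × 9.74104 × 0.157386 × 0.628401 = 0.963404
Product < 1; profitable direction is USD → NZD → SEK → USD.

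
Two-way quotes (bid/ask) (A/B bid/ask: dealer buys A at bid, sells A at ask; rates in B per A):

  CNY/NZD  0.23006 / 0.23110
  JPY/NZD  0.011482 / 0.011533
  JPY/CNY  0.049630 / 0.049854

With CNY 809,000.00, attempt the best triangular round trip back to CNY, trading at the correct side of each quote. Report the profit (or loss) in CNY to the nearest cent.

Net result: CNY -2,756.72 (no profitable arbitrage after spreads)

Best loop CNY → JPY → NZD → CNY:
CNY 809,000.00 ÷ 0.049854 (buy JPY at ask) = JPY 16,227,384
JPY 16,227,384 × 0.011482 (sell JPY at bid) = NZD 186,322.82
NZD 186,322.82 ÷ 0.23110 (buy CNY at ask) = CNY 806,243.28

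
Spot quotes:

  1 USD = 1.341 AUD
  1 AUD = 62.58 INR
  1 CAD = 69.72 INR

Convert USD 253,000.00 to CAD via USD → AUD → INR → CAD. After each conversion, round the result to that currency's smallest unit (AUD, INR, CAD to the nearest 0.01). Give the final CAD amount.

USD 253,000.00 × 1.341 = AUD 339,273.00
AUD 339,273.00 × 62.58 = INR 21,231,704.34
INR 21,231,704.34 ÷ 69.72 = CAD 304,528.17

CAD 304,528.17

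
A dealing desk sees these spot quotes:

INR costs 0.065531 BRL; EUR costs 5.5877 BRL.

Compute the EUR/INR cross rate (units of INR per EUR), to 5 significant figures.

EUR/INR = 85.268

1 EUR × 5.5877 = 5.5877 BRL
5.5877 BRL ÷ 0.065531 = 85.268 INR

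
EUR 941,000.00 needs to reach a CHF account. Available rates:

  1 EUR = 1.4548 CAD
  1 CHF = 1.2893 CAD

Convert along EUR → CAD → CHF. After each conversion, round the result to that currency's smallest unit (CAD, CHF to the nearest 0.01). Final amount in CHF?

CHF 1,061,790.74

EUR 941,000.00 × 1.4548 = CAD 1,368,966.80
CAD 1,368,966.80 ÷ 1.2893 = CHF 1,061,790.74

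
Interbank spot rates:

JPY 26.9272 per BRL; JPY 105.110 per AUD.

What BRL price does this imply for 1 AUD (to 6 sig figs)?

1 AUD × 105.110 = 105.11 JPY
105.11 JPY ÷ 26.9272 = 3.90349 BRL

AUD/BRL = 3.90349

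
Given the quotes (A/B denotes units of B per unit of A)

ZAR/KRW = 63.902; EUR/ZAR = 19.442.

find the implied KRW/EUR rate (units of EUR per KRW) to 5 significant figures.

1 KRW ÷ 63.902 = 0.015649 ZAR
0.015649 ZAR ÷ 19.442 = 0.000804905 EUR

KRW/EUR = 0.00080490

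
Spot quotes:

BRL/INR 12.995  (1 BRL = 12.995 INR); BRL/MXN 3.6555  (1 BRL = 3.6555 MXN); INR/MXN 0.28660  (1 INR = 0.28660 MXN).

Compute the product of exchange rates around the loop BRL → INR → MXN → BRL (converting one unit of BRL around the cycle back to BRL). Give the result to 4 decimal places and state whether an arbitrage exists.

1.0188 (arbitrage exists)

Around BRL → INR → MXN → BRL: 1 × 12.995 × 0.28660 ÷ 3.6555 = 1.018839
Product > 1; profitable direction is BRL → INR → MXN → BRL.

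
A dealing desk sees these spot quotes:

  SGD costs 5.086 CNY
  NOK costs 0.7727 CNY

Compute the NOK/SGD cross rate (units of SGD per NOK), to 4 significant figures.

NOK/SGD = 0.1519

1 NOK × 0.7727 = 0.7727 CNY
0.7727 CNY ÷ 5.086 = 0.151927 SGD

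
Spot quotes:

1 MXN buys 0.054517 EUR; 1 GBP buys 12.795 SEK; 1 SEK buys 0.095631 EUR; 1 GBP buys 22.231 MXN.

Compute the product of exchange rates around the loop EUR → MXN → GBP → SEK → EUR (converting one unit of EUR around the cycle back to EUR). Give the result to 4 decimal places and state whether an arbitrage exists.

1.0096 (arbitrage exists)

Around EUR → MXN → GBP → SEK → EUR: 1 ÷ 0.054517 ÷ 22.231 × 12.795 × 0.095631 = 1.009597
Product > 1; profitable direction is EUR → MXN → GBP → SEK → EUR.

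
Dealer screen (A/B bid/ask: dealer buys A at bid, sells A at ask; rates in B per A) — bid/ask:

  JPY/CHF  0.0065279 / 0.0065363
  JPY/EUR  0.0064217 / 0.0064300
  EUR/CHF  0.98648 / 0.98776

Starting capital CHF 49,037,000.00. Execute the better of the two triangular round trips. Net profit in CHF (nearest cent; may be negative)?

Net profit: CHF 1,363,515.42

Best loop CHF → EUR → JPY → CHF:
CHF 49,037,000.00 ÷ 0.98776 (buy EUR at ask) = EUR 49,644,650.52
EUR 49,644,650.52 ÷ 0.0064300 (buy JPY at ask) = JPY 7,720,785,462
JPY 7,720,785,462 × 0.0065279 (sell JPY at bid) = CHF 50,400,515.42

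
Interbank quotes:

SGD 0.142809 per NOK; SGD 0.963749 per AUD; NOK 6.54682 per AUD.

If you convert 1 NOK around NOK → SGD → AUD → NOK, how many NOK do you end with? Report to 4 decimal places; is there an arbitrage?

Around NOK → SGD → AUD → NOK: 1 × 0.142809 ÷ 0.963749 × 6.54682 = 0.970112
Product < 1; profitable direction is NOK → AUD → SGD → NOK.

0.9701 (arbitrage exists)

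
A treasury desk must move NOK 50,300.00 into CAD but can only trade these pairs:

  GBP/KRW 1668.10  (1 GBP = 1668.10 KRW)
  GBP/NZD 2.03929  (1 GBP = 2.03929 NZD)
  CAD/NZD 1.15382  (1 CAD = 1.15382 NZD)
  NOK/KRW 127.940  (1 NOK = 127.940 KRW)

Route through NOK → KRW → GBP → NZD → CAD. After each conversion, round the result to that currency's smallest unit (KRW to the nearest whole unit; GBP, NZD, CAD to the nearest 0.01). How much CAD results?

NOK 50,300.00 × 127.940 = KRW 6,435,382
KRW 6,435,382 ÷ 1668.10 = GBP 3,857.91
GBP 3,857.91 × 2.03929 = NZD 7,867.40
NZD 7,867.40 ÷ 1.15382 = CAD 6,818.57

CAD 6,818.57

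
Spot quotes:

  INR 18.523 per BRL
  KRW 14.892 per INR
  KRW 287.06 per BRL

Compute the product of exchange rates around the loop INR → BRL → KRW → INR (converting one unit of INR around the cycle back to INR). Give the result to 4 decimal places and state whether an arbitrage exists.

Around INR → BRL → KRW → INR: 1 ÷ 18.523 × 287.06 ÷ 14.892 = 1.040659
Product > 1; profitable direction is INR → BRL → KRW → INR.

1.0407 (arbitrage exists)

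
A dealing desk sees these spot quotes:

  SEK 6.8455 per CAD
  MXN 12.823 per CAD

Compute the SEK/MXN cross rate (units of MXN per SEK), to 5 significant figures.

1 SEK ÷ 6.8455 = 0.146081 CAD
0.146081 CAD × 12.823 = 1.8732 MXN

SEK/MXN = 1.8732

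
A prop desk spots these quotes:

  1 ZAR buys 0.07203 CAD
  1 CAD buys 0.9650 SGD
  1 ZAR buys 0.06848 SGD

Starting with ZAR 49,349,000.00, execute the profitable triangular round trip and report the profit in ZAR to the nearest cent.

Profitable loop is ZAR → CAD → SGD → ZAR:
ZAR 49,349,000.00 × 0.07203 = CAD 3,554,608.47
CAD 3,554,608.47 × 0.9650 = SGD 3,430,197.17
SGD 3,430,197.17 ÷ 0.06848 = ZAR 50,090,496.11
Profit = ZAR 50,090,496.11 − ZAR 49,349,000.00

Profit: ZAR 741,496.11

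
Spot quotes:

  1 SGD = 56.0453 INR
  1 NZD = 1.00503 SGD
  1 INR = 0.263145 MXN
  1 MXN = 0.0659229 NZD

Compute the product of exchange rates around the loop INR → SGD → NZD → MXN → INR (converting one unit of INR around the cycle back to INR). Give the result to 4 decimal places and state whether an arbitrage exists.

1.0234 (arbitrage exists)

Around INR → SGD → NZD → MXN → INR: 1 ÷ 56.0453 ÷ 1.00503 ÷ 0.0659229 ÷ 0.263145 = 1.023412
Product > 1; profitable direction is INR → SGD → NZD → MXN → INR.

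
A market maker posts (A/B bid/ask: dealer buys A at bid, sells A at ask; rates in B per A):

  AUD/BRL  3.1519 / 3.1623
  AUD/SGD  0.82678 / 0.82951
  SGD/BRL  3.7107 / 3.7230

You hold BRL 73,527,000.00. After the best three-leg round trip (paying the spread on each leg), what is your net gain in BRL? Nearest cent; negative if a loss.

Net profit: BRL 1,515,037.04

Best loop BRL → SGD → AUD → BRL:
BRL 73,527,000.00 ÷ 3.7230 (buy SGD at ask) = SGD 19,749,395.65
SGD 19,749,395.65 ÷ 0.82951 (buy AUD at ask) = AUD 23,808,508.21
AUD 23,808,508.21 × 3.1519 (sell AUD at bid) = BRL 75,042,037.04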